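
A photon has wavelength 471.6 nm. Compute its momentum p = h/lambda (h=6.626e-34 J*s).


p = h / lambda
= 6.626e-34 / (471.6e-9)
= 6.626e-34 / 4.7160e-07
= 1.4050e-27 kg*m/s

1.4050e-27


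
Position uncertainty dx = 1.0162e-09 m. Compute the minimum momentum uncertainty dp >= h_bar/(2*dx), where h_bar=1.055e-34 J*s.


dp = h_bar / (2 * dx)
= 1.055e-34 / (2 * 1.0162e-09)
= 1.055e-34 / 2.0324e-09
= 5.1909e-26 kg*m/s

5.1909e-26


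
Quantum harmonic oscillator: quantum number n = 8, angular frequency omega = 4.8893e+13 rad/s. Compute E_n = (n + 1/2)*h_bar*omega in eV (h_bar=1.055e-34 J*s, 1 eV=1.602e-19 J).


E = (n + 1/2) * h_bar * omega
= (8 + 0.5) * 1.055e-34 * 4.8893e+13
= 8.5 * 5.1582e-21
= 4.3845e-20 J
= 0.2737 eV

0.2737


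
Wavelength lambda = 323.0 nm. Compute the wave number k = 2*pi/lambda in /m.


k = 2 * pi / lambda
= 6.2832 / (323.0e-9)
= 6.2832 / 3.2300e-07
= 1.9453e+07 /m

1.9453e+07


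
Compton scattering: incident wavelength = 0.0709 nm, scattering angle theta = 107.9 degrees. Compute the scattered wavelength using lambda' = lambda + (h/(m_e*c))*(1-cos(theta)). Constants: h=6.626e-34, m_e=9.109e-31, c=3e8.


Compton wavelength: h/(m_e*c) = 2.4247e-12 m
d_lambda = 2.4247e-12 * (1 - cos(107.9 deg))
= 2.4247e-12 * 1.307357
= 3.1700e-12 m = 0.00317 nm
lambda' = 0.0709 + 0.00317
= 0.07407 nm

0.07407


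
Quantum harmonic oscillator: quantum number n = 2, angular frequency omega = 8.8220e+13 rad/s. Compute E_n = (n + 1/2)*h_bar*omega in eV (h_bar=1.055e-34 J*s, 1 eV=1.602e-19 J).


E = (n + 1/2) * h_bar * omega
= (2 + 0.5) * 1.055e-34 * 8.8220e+13
= 2.5 * 9.3072e-21
= 2.3268e-20 J
= 0.1452 eV

0.1452


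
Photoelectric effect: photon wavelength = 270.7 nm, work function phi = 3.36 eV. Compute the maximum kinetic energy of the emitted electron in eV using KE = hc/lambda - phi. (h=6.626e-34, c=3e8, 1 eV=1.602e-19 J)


E_photon = hc / lambda
= (6.626e-34)(3e8) / (270.7e-9)
= 7.3432e-19 J
= 4.5838 eV
KE = E_photon - phi
= 4.5838 - 3.36
= 1.2238 eV

1.2238


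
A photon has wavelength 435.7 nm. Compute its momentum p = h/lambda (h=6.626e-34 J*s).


p = h / lambda
= 6.626e-34 / (435.7e-9)
= 6.626e-34 / 4.3570e-07
= 1.5208e-27 kg*m/s

1.5208e-27


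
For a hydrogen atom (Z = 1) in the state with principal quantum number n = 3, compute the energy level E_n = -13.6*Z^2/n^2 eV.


E_n = -13.6 * Z^2 / n^2
= -13.6 * 1^2 / 3^2
= -13.6 * 1 / 9
= -1.5111 eV

-1.5111


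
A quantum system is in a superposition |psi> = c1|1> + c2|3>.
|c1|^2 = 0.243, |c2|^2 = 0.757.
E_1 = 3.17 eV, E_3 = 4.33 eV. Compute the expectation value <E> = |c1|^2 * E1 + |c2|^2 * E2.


<E> = |c1|^2 * E1 + |c2|^2 * E2
= 0.243 * 3.17 + 0.757 * 4.33
= 0.7703 + 3.2778
= 4.0481 eV

4.0481


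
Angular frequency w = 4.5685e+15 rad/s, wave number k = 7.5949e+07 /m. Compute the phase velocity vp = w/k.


vp = w / k
= 4.5685e+15 / 7.5949e+07
= 6.0152e+07 m/s

6.0152e+07


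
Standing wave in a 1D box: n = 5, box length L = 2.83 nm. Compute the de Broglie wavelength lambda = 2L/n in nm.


lambda = 2L / n
= 2 * 2.83 / 5
= 5.66 / 5
= 1.132 nm

1.132


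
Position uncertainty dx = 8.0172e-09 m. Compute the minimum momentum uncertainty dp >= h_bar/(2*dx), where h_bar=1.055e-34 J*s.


dp = h_bar / (2 * dx)
= 1.055e-34 / (2 * 8.0172e-09)
= 1.055e-34 / 1.6034e-08
= 6.5796e-27 kg*m/s

6.5796e-27


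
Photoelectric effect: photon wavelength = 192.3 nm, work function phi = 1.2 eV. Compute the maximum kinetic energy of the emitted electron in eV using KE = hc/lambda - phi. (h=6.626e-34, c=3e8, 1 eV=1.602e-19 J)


E_photon = hc / lambda
= (6.626e-34)(3e8) / (192.3e-9)
= 1.0337e-18 J
= 6.4525 eV
KE = E_photon - phi
= 6.4525 - 1.2
= 5.2525 eV

5.2525


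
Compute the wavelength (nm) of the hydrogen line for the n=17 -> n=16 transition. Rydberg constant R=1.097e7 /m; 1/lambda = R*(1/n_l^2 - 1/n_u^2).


1/lambda = R * (1/n_l^2 - 1/n_u^2)
= 1.097e7 * (1/16^2 - 1/17^2)
= 1.097e7 * (0.003906 - 0.00346)
= 1.097e7 * 0.000446
= 4.8931e+03 /m
lambda = 1 / 4.8931e+03 = 204370.045 nm

204370.045


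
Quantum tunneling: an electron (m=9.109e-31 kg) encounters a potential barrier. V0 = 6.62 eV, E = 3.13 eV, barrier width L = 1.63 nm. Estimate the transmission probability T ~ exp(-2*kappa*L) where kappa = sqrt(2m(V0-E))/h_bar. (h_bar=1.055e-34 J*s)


V0 - E = 3.49 eV = 5.5910e-19 J
kappa = sqrt(2 * m * (V0-E)) / h_bar
= sqrt(2 * 9.109e-31 * 5.5910e-19) / 1.055e-34
= 9.5663e+09 /m
2*kappa*L = 2 * 9.5663e+09 * 1.63e-9
= 31.186
T = exp(-31.186) = 2.858242e-14

2.858242e-14


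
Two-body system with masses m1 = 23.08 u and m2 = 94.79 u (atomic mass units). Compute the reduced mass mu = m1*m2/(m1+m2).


mu = m1 * m2 / (m1 + m2)
= 23.08 * 94.79 / (23.08 + 94.79)
= 2187.7532 / 117.87
= 18.5607 u

18.5607


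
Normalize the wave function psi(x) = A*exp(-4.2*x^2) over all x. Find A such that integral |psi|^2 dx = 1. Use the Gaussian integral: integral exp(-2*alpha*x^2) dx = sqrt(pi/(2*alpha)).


integral |psi|^2 dx = A^2 * sqrt(pi/(2*alpha)) = 1
A^2 = sqrt(2*alpha/pi)
= sqrt(2 * 4.2 / pi)
= 1.635177
A = sqrt(1.635177)
= 1.2787

1.2787


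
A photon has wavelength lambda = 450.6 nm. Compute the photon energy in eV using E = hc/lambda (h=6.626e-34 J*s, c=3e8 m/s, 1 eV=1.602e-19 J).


E = hc / lambda
= (6.626e-34)(3e8) / (450.6e-9)
= 1.9878e-25 / 4.5060e-07
= 4.4115e-19 J
Converting to eV: 4.4115e-19 / 1.602e-19
= 2.7537 eV

2.7537


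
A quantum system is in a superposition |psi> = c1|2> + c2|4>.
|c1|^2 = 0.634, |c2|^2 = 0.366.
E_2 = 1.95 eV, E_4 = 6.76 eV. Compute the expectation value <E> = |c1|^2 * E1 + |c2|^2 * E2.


<E> = |c1|^2 * E1 + |c2|^2 * E2
= 0.634 * 1.95 + 0.366 * 6.76
= 1.2363 + 2.4742
= 3.7105 eV

3.7105


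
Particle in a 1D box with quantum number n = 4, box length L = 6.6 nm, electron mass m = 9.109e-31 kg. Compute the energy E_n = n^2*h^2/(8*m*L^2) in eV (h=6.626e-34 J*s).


E = n^2 * h^2 / (8 * m * L^2)
= 4^2 * (6.626e-34)^2 / (8 * 9.109e-31 * (6.6e-9)^2)
= 16 * 4.3904e-67 / (8 * 9.109e-31 * 4.3560e-17)
= 2.2130e-20 J
= 0.1381 eV

0.1381


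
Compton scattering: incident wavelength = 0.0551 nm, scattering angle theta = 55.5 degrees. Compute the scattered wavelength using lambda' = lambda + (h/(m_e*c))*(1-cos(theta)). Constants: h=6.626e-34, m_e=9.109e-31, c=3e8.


Compton wavelength: h/(m_e*c) = 2.4247e-12 m
d_lambda = 2.4247e-12 * (1 - cos(55.5 deg))
= 2.4247e-12 * 0.433594
= 1.0513e-12 m = 0.001051 nm
lambda' = 0.0551 + 0.001051
= 0.056151 nm

0.056151


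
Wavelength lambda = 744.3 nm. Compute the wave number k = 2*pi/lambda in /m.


k = 2 * pi / lambda
= 6.2832 / (744.3e-9)
= 6.2832 / 7.4430e-07
= 8.4417e+06 /m

8.4417e+06


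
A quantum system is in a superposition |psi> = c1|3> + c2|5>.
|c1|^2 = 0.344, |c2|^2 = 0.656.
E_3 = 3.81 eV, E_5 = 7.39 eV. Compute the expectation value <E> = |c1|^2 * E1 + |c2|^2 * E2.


<E> = |c1|^2 * E1 + |c2|^2 * E2
= 0.344 * 3.81 + 0.656 * 7.39
= 1.3106 + 4.8478
= 6.1585 eV

6.1585


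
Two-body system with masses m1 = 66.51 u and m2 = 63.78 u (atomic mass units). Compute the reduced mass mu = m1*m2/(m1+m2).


mu = m1 * m2 / (m1 + m2)
= 66.51 * 63.78 / (66.51 + 63.78)
= 4242.0078 / 130.29
= 32.5582 u

32.5582


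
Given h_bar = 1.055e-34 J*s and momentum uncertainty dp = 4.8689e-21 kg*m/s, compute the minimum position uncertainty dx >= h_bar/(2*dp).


dx = h_bar / (2 * dp)
= 1.055e-34 / (2 * 4.8689e-21)
= 1.055e-34 / 9.7378e-21
= 1.0834e-14 m

1.0834e-14


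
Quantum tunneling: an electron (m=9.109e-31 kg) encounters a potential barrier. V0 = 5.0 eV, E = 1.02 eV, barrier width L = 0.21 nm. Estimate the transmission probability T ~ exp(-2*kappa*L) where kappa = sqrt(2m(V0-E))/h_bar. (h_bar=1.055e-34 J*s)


V0 - E = 3.98 eV = 6.3760e-19 J
kappa = sqrt(2 * m * (V0-E)) / h_bar
= sqrt(2 * 9.109e-31 * 6.3760e-19) / 1.055e-34
= 1.0216e+10 /m
2*kappa*L = 2 * 1.0216e+10 * 0.21e-9
= 4.2906
T = exp(-4.2906) = 1.369644e-02

1.369644e-02


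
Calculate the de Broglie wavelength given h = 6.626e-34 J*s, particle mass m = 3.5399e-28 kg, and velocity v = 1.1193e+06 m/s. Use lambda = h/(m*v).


lambda = h / (m * v)
= 6.626e-34 / (3.5399e-28 * 1.1193e+06)
= 6.626e-34 / 3.9622e-22
= 1.6723e-12 m

1.6723e-12


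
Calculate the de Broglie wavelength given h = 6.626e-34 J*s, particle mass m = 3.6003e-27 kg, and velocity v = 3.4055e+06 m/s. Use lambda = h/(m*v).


lambda = h / (m * v)
= 6.626e-34 / (3.6003e-27 * 3.4055e+06)
= 6.626e-34 / 1.2261e-20
= 5.4042e-14 m

5.4042e-14


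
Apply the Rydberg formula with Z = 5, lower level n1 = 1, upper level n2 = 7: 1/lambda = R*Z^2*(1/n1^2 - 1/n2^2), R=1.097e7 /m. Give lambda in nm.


1/lambda = R * Z^2 * (1/n1^2 - 1/n2^2)
= 1.097e7 * 5^2 * (1/1^2 - 1/7^2)
= 1.097e7 * 25 * (1.0 - 0.020408)
= 2.6865e+08 /m
lambda = 1 / 2.6865e+08
= 3.7223 nm

3.7223


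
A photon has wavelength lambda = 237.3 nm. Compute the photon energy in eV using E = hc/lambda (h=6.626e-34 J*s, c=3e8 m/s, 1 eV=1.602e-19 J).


E = hc / lambda
= (6.626e-34)(3e8) / (237.3e-9)
= 1.9878e-25 / 2.3730e-07
= 8.3767e-19 J
Converting to eV: 8.3767e-19 / 1.602e-19
= 5.2289 eV

5.2289


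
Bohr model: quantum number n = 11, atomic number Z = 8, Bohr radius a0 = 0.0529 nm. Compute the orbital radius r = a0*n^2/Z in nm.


r = a0 * n^2 / Z
= 0.0529 * 11^2 / 8
= 0.0529 * 121 / 8
= 0.8001 nm

0.8001


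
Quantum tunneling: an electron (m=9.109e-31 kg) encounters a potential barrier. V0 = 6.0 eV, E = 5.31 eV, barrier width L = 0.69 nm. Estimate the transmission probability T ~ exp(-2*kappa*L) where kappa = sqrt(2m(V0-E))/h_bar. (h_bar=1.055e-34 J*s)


V0 - E = 0.69 eV = 1.1054e-19 J
kappa = sqrt(2 * m * (V0-E)) / h_bar
= sqrt(2 * 9.109e-31 * 1.1054e-19) / 1.055e-34
= 4.2536e+09 /m
2*kappa*L = 2 * 4.2536e+09 * 0.69e-9
= 5.8699
T = exp(-5.8699) = 2.823076e-03

2.823076e-03


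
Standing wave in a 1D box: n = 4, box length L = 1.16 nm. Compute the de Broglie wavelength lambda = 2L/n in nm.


lambda = 2L / n
= 2 * 1.16 / 4
= 2.32 / 4
= 0.58 nm

0.58


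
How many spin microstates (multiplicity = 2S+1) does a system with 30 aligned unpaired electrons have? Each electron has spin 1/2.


Total spin S = N * (1/2) = 30 * 0.5 = 15.0
Spin multiplicity = 2S + 1
= 2 * 15.0 + 1
= 31

31


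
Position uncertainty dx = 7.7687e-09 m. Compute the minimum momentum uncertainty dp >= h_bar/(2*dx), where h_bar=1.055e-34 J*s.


dp = h_bar / (2 * dx)
= 1.055e-34 / (2 * 7.7687e-09)
= 1.055e-34 / 1.5537e-08
= 6.7901e-27 kg*m/s

6.7901e-27


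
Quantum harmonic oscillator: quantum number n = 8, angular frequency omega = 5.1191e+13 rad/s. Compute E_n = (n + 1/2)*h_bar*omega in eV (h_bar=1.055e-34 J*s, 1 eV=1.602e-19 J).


E = (n + 1/2) * h_bar * omega
= (8 + 0.5) * 1.055e-34 * 5.1191e+13
= 8.5 * 5.4007e-21
= 4.5906e-20 J
= 0.2866 eV

0.2866


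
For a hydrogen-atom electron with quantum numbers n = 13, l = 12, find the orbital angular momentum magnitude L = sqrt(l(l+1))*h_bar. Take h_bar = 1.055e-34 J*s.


L = sqrt(l*(l+1)) * h_bar
= sqrt(12 * 13) * 1.055e-34
= sqrt(156) * 1.055e-34
= 12.49 * 1.055e-34
= 1.3177e-33 J*s

1.3177e-33


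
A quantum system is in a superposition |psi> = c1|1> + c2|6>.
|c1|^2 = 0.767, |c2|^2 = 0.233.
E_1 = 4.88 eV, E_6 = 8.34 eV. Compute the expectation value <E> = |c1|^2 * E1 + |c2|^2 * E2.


<E> = |c1|^2 * E1 + |c2|^2 * E2
= 0.767 * 4.88 + 0.233 * 8.34
= 3.743 + 1.9432
= 5.6862 eV

5.6862


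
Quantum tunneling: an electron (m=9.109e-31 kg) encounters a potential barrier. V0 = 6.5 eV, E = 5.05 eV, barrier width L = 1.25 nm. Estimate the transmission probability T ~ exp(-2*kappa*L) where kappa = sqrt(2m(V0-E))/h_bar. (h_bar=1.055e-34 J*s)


V0 - E = 1.45 eV = 2.3229e-19 J
kappa = sqrt(2 * m * (V0-E)) / h_bar
= sqrt(2 * 9.109e-31 * 2.3229e-19) / 1.055e-34
= 6.1661e+09 /m
2*kappa*L = 2 * 6.1661e+09 * 1.25e-9
= 15.4153
T = exp(-15.4153) = 2.019306e-07

2.019306e-07


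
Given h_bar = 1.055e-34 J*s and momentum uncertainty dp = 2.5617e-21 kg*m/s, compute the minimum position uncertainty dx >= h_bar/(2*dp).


dx = h_bar / (2 * dp)
= 1.055e-34 / (2 * 2.5617e-21)
= 1.055e-34 / 5.1234e-21
= 2.0592e-14 m

2.0592e-14


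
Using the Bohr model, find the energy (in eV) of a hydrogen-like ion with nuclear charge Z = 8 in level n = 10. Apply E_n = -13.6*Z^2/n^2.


E_n = -13.6 * Z^2 / n^2
= -13.6 * 8^2 / 10^2
= -13.6 * 64 / 100
= -8.704 eV

-8.704


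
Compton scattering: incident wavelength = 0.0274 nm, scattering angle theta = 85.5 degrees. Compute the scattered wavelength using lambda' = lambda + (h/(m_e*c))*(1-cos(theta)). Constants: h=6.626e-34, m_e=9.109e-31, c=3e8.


Compton wavelength: h/(m_e*c) = 2.4247e-12 m
d_lambda = 2.4247e-12 * (1 - cos(85.5 deg))
= 2.4247e-12 * 0.921541
= 2.2345e-12 m = 0.002234 nm
lambda' = 0.0274 + 0.002234
= 0.029634 nm

0.029634


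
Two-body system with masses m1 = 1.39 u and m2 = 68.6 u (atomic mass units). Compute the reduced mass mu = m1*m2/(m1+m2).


mu = m1 * m2 / (m1 + m2)
= 1.39 * 68.6 / (1.39 + 68.6)
= 95.354 / 69.99
= 1.3624 u

1.3624


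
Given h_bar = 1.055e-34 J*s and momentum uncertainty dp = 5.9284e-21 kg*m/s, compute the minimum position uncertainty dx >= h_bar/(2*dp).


dx = h_bar / (2 * dp)
= 1.055e-34 / (2 * 5.9284e-21)
= 1.055e-34 / 1.1857e-20
= 8.8978e-15 m

8.8978e-15


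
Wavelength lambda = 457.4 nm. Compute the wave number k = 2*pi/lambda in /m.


k = 2 * pi / lambda
= 6.2832 / (457.4e-9)
= 6.2832 / 4.5740e-07
= 1.3737e+07 /m

1.3737e+07


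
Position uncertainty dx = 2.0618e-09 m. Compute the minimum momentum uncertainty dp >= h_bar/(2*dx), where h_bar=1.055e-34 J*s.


dp = h_bar / (2 * dx)
= 1.055e-34 / (2 * 2.0618e-09)
= 1.055e-34 / 4.1236e-09
= 2.5584e-26 kg*m/s

2.5584e-26


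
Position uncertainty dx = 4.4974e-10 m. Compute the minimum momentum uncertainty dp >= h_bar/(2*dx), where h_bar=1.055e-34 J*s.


dp = h_bar / (2 * dx)
= 1.055e-34 / (2 * 4.4974e-10)
= 1.055e-34 / 8.9948e-10
= 1.1729e-25 kg*m/s

1.1729e-25


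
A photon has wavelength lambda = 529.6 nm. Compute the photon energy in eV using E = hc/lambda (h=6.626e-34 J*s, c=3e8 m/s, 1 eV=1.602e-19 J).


E = hc / lambda
= (6.626e-34)(3e8) / (529.6e-9)
= 1.9878e-25 / 5.2960e-07
= 3.7534e-19 J
Converting to eV: 3.7534e-19 / 1.602e-19
= 2.3429 eV

2.3429


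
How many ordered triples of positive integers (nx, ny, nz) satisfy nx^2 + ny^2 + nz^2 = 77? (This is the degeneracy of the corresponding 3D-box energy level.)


Enumerate all (nx, ny, nz) with nx^2 + ny^2 + nz^2 = 77:
(2,3,8)
(2,8,3)
(3,2,8)
(3,8,2)
(4,5,6)
(4,6,5)
(5,4,6)
(5,6,4)
(6,4,5)
(6,5,4)
(8,2,3)
(8,3,2)
Total degeneracy = 12

12


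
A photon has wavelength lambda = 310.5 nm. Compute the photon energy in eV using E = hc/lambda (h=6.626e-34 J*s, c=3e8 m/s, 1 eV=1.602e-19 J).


E = hc / lambda
= (6.626e-34)(3e8) / (310.5e-9)
= 1.9878e-25 / 3.1050e-07
= 6.4019e-19 J
Converting to eV: 6.4019e-19 / 1.602e-19
= 3.9962 eV

3.9962


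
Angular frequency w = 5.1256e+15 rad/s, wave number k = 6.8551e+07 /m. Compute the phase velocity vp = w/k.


vp = w / k
= 5.1256e+15 / 6.8551e+07
= 7.4771e+07 m/s

7.4771e+07


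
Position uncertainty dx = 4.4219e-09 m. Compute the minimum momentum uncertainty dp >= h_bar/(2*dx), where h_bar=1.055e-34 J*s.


dp = h_bar / (2 * dx)
= 1.055e-34 / (2 * 4.4219e-09)
= 1.055e-34 / 8.8438e-09
= 1.1929e-26 kg*m/s

1.1929e-26


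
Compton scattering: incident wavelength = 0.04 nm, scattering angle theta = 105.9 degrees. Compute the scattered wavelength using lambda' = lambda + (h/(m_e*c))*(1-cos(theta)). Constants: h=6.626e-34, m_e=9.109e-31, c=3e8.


Compton wavelength: h/(m_e*c) = 2.4247e-12 m
d_lambda = 2.4247e-12 * (1 - cos(105.9 deg))
= 2.4247e-12 * 1.273959
= 3.0890e-12 m = 0.003089 nm
lambda' = 0.04 + 0.003089
= 0.043089 nm

0.043089


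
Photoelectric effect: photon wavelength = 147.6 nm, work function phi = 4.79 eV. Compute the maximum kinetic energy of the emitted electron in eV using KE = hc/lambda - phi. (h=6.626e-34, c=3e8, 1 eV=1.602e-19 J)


E_photon = hc / lambda
= (6.626e-34)(3e8) / (147.6e-9)
= 1.3467e-18 J
= 8.4067 eV
KE = E_photon - phi
= 8.4067 - 4.79
= 3.6167 eV

3.6167


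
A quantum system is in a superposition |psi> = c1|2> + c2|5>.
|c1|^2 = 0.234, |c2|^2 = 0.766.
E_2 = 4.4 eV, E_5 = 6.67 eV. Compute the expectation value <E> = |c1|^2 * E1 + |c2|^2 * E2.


<E> = |c1|^2 * E1 + |c2|^2 * E2
= 0.234 * 4.4 + 0.766 * 6.67
= 1.0296 + 5.1092
= 6.1388 eV

6.1388


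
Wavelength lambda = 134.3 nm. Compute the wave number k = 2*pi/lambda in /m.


k = 2 * pi / lambda
= 6.2832 / (134.3e-9)
= 6.2832 / 1.3430e-07
= 4.6785e+07 /m

4.6785e+07


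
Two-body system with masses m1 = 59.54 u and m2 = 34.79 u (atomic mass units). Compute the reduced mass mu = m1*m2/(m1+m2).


mu = m1 * m2 / (m1 + m2)
= 59.54 * 34.79 / (59.54 + 34.79)
= 2071.3966 / 94.33
= 21.959 u

21.959


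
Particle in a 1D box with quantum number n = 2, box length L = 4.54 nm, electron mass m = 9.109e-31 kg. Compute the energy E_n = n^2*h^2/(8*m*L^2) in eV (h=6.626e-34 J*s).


E = n^2 * h^2 / (8 * m * L^2)
= 2^2 * (6.626e-34)^2 / (8 * 9.109e-31 * (4.54e-9)^2)
= 4 * 4.3904e-67 / (8 * 9.109e-31 * 2.0612e-17)
= 1.1692e-20 J
= 0.073 eV

0.073


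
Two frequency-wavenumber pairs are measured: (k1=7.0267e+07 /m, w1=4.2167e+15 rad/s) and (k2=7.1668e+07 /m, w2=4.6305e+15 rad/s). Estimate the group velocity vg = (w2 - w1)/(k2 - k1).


vg = (w2 - w1) / (k2 - k1)
= (4.6305e+15 - 4.2167e+15) / (7.1668e+07 - 7.0267e+07)
= 4.1380e+14 / 1.4010e+06
= 2.9536e+08 m/s

2.9536e+08


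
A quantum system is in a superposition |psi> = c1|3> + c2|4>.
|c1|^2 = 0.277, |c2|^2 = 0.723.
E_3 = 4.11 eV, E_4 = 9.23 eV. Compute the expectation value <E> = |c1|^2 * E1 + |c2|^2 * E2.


<E> = |c1|^2 * E1 + |c2|^2 * E2
= 0.277 * 4.11 + 0.723 * 9.23
= 1.1385 + 6.6733
= 7.8118 eV

7.8118


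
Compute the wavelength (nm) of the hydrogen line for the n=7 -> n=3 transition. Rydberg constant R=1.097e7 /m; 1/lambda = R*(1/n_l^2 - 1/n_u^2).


1/lambda = R * (1/n_l^2 - 1/n_u^2)
= 1.097e7 * (1/3^2 - 1/7^2)
= 1.097e7 * (0.111111 - 0.020408)
= 1.097e7 * 0.090703
= 9.9501e+05 /m
lambda = 1 / 9.9501e+05 = 1005.0137 nm

1005.0137


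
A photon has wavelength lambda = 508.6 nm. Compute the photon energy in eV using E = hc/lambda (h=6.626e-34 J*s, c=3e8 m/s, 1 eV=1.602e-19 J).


E = hc / lambda
= (6.626e-34)(3e8) / (508.6e-9)
= 1.9878e-25 / 5.0860e-07
= 3.9084e-19 J
Converting to eV: 3.9084e-19 / 1.602e-19
= 2.4397 eV

2.4397


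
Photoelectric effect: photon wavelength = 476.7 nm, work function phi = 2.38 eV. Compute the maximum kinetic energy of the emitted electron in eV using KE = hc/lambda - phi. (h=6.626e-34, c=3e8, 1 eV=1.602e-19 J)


E_photon = hc / lambda
= (6.626e-34)(3e8) / (476.7e-9)
= 4.1699e-19 J
= 2.6029 eV
KE = E_photon - phi
= 2.6029 - 2.38
= 0.2229 eV

0.2229


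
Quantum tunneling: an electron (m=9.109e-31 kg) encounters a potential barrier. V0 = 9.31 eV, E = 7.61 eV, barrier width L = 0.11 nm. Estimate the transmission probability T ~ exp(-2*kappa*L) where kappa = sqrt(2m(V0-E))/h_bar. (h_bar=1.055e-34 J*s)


V0 - E = 1.7 eV = 2.7234e-19 J
kappa = sqrt(2 * m * (V0-E)) / h_bar
= sqrt(2 * 9.109e-31 * 2.7234e-19) / 1.055e-34
= 6.6766e+09 /m
2*kappa*L = 2 * 6.6766e+09 * 0.11e-9
= 1.4688
T = exp(-1.4688) = 2.301910e-01

2.301910e-01


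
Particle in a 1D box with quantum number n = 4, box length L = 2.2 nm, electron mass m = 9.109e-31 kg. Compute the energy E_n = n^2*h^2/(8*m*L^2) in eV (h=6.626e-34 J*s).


E = n^2 * h^2 / (8 * m * L^2)
= 4^2 * (6.626e-34)^2 / (8 * 9.109e-31 * (2.2e-9)^2)
= 16 * 4.3904e-67 / (8 * 9.109e-31 * 4.8400e-18)
= 1.9917e-19 J
= 1.2432 eV

1.2432


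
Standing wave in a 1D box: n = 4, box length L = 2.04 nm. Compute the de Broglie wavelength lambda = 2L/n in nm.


lambda = 2L / n
= 2 * 2.04 / 4
= 4.08 / 4
= 1.02 nm

1.02


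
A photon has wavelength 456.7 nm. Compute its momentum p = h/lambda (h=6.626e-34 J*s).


p = h / lambda
= 6.626e-34 / (456.7e-9)
= 6.626e-34 / 4.5670e-07
= 1.4508e-27 kg*m/s

1.4508e-27


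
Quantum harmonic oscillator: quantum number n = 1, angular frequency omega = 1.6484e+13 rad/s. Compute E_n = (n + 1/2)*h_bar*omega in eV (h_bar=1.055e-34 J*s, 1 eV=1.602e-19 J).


E = (n + 1/2) * h_bar * omega
= (1 + 0.5) * 1.055e-34 * 1.6484e+13
= 1.5 * 1.7391e-21
= 2.6086e-21 J
= 0.0163 eV

0.0163


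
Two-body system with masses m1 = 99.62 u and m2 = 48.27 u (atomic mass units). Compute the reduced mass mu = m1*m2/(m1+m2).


mu = m1 * m2 / (m1 + m2)
= 99.62 * 48.27 / (99.62 + 48.27)
= 4808.6574 / 147.89
= 32.5151 u

32.5151


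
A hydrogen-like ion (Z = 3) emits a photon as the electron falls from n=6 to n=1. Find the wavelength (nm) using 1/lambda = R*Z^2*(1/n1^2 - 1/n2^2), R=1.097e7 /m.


1/lambda = R * Z^2 * (1/n1^2 - 1/n2^2)
= 1.097e7 * 3^2 * (1/1^2 - 1/6^2)
= 1.097e7 * 9 * (1.0 - 0.027778)
= 9.5988e+07 /m
lambda = 1 / 9.5988e+07
= 10.418 nm

10.418


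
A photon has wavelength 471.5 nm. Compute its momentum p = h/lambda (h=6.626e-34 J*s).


p = h / lambda
= 6.626e-34 / (471.5e-9)
= 6.626e-34 / 4.7150e-07
= 1.4053e-27 kg*m/s

1.4053e-27


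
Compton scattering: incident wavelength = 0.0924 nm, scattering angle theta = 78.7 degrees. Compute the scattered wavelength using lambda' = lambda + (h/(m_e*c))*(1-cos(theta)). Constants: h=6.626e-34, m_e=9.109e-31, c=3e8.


Compton wavelength: h/(m_e*c) = 2.4247e-12 m
d_lambda = 2.4247e-12 * (1 - cos(78.7 deg))
= 2.4247e-12 * 0.804054
= 1.9496e-12 m = 0.00195 nm
lambda' = 0.0924 + 0.00195
= 0.09435 nm

0.09435


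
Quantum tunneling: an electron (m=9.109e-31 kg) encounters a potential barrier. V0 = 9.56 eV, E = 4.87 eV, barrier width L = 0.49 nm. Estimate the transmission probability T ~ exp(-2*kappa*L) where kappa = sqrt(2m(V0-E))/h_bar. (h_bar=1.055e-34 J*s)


V0 - E = 4.69 eV = 7.5134e-19 J
kappa = sqrt(2 * m * (V0-E)) / h_bar
= sqrt(2 * 9.109e-31 * 7.5134e-19) / 1.055e-34
= 1.1090e+10 /m
2*kappa*L = 2 * 1.1090e+10 * 0.49e-9
= 10.8678
T = exp(-10.8678) = 1.906226e-05

1.906226e-05


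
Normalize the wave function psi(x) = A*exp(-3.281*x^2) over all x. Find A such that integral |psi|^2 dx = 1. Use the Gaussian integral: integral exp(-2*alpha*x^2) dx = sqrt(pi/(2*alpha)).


integral |psi|^2 dx = A^2 * sqrt(pi/(2*alpha)) = 1
A^2 = sqrt(2*alpha/pi)
= sqrt(2 * 3.281 / pi)
= 1.445251
A = sqrt(1.445251)
= 1.2022

1.2022


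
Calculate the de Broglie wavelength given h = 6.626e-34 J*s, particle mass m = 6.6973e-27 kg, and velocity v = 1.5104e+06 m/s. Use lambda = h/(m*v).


lambda = h / (m * v)
= 6.626e-34 / (6.6973e-27 * 1.5104e+06)
= 6.626e-34 / 1.0116e-20
= 6.5503e-14 m

6.5503e-14


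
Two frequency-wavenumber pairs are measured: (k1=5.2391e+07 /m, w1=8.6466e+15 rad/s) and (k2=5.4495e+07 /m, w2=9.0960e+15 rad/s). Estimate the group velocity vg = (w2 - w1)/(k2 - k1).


vg = (w2 - w1) / (k2 - k1)
= (9.0960e+15 - 8.6466e+15) / (5.4495e+07 - 5.2391e+07)
= 4.4940e+14 / 2.1040e+06
= 2.1359e+08 m/s

2.1359e+08


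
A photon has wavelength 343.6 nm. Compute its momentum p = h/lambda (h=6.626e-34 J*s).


p = h / lambda
= 6.626e-34 / (343.6e-9)
= 6.626e-34 / 3.4360e-07
= 1.9284e-27 kg*m/s

1.9284e-27


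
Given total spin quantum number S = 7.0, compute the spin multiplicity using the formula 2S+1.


Spin multiplicity = 2S + 1
= 2 * 7.0 + 1
= 14.0 + 1
= 15

15


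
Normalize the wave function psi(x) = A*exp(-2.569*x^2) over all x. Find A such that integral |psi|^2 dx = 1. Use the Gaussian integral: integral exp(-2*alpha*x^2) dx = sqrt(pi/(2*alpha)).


integral |psi|^2 dx = A^2 * sqrt(pi/(2*alpha)) = 1
A^2 = sqrt(2*alpha/pi)
= sqrt(2 * 2.569 / pi)
= 1.278857
A = sqrt(1.278857)
= 1.1309

1.1309


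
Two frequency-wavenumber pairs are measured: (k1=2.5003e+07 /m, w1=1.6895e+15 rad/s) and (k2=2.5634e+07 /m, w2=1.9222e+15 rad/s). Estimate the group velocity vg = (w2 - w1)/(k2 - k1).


vg = (w2 - w1) / (k2 - k1)
= (1.9222e+15 - 1.6895e+15) / (2.5634e+07 - 2.5003e+07)
= 2.3270e+14 / 6.3100e+05
= 3.6878e+08 m/s

3.6878e+08


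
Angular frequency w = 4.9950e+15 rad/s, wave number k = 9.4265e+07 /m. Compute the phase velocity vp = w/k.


vp = w / k
= 4.9950e+15 / 9.4265e+07
= 5.2989e+07 m/s

5.2989e+07


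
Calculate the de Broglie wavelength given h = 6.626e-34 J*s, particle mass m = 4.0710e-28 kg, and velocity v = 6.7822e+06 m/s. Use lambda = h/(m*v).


lambda = h / (m * v)
= 6.626e-34 / (4.0710e-28 * 6.7822e+06)
= 6.626e-34 / 2.7610e-21
= 2.3998e-13 m

2.3998e-13


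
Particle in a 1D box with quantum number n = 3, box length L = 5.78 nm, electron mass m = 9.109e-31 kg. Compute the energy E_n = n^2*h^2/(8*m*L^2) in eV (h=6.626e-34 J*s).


E = n^2 * h^2 / (8 * m * L^2)
= 3^2 * (6.626e-34)^2 / (8 * 9.109e-31 * (5.78e-9)^2)
= 9 * 4.3904e-67 / (8 * 9.109e-31 * 3.3408e-17)
= 1.6230e-20 J
= 0.1013 eV

0.1013


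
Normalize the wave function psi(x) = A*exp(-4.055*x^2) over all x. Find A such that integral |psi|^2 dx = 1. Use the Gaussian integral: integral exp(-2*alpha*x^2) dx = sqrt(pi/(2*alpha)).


integral |psi|^2 dx = A^2 * sqrt(pi/(2*alpha)) = 1
A^2 = sqrt(2*alpha/pi)
= sqrt(2 * 4.055 / pi)
= 1.606703
A = sqrt(1.606703)
= 1.2676

1.2676


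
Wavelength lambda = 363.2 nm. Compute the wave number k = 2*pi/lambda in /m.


k = 2 * pi / lambda
= 6.2832 / (363.2e-9)
= 6.2832 / 3.6320e-07
= 1.7300e+07 /m

1.7300e+07


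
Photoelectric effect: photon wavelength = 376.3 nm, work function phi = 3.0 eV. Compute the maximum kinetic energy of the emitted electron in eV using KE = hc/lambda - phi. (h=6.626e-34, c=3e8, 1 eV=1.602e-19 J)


E_photon = hc / lambda
= (6.626e-34)(3e8) / (376.3e-9)
= 5.2825e-19 J
= 3.2974 eV
KE = E_photon - phi
= 3.2974 - 3.0
= 0.2974 eV

0.2974


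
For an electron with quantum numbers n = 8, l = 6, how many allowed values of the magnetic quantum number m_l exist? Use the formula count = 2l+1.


m_l ranges from -l to +l in integer steps
So m_l goes from -6 to +6
Count = 2l + 1 = 2*6 + 1
= 13

13


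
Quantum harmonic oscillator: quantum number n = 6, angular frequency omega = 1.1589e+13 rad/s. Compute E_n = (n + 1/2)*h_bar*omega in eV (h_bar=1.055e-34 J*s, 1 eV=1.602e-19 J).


E = (n + 1/2) * h_bar * omega
= (6 + 0.5) * 1.055e-34 * 1.1589e+13
= 6.5 * 1.2226e-21
= 7.9472e-21 J
= 0.0496 eV

0.0496


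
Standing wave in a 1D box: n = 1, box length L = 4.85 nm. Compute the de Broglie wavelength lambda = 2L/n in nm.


lambda = 2L / n
= 2 * 4.85 / 1
= 9.7 / 1
= 9.7 nm

9.7


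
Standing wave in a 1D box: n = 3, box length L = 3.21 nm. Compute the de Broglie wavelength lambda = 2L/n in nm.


lambda = 2L / n
= 2 * 3.21 / 3
= 6.42 / 3
= 2.14 nm

2.14


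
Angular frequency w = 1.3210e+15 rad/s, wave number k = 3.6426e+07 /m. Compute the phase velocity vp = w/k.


vp = w / k
= 1.3210e+15 / 3.6426e+07
= 3.6265e+07 m/s

3.6265e+07


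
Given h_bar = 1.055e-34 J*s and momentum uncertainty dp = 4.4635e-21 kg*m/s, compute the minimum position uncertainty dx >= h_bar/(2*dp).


dx = h_bar / (2 * dp)
= 1.055e-34 / (2 * 4.4635e-21)
= 1.055e-34 / 8.9270e-21
= 1.1818e-14 m

1.1818e-14


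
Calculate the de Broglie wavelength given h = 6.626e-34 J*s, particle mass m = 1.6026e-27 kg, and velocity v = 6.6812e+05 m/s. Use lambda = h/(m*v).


lambda = h / (m * v)
= 6.626e-34 / (1.6026e-27 * 6.6812e+05)
= 6.626e-34 / 1.0707e-21
= 6.1883e-13 m

6.1883e-13


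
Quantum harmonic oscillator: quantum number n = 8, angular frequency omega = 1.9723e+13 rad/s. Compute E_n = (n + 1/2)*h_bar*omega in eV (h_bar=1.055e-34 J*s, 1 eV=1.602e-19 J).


E = (n + 1/2) * h_bar * omega
= (8 + 0.5) * 1.055e-34 * 1.9723e+13
= 8.5 * 2.0808e-21
= 1.7687e-20 J
= 0.1104 eV

0.1104


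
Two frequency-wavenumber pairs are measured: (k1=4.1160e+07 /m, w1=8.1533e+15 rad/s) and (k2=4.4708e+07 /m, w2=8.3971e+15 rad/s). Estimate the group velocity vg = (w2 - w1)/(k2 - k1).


vg = (w2 - w1) / (k2 - k1)
= (8.3971e+15 - 8.1533e+15) / (4.4708e+07 - 4.1160e+07)
= 2.4380e+14 / 3.5480e+06
= 6.8715e+07 m/s

6.8715e+07


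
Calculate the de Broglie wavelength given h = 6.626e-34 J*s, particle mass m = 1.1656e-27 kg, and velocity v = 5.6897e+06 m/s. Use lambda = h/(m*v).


lambda = h / (m * v)
= 6.626e-34 / (1.1656e-27 * 5.6897e+06)
= 6.626e-34 / 6.6319e-21
= 9.9911e-14 m

9.9911e-14


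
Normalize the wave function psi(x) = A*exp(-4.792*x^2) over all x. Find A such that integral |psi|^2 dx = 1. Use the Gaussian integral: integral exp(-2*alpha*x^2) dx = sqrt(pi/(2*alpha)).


integral |psi|^2 dx = A^2 * sqrt(pi/(2*alpha)) = 1
A^2 = sqrt(2*alpha/pi)
= sqrt(2 * 4.792 / pi)
= 1.74662
A = sqrt(1.74662)
= 1.3216

1.3216


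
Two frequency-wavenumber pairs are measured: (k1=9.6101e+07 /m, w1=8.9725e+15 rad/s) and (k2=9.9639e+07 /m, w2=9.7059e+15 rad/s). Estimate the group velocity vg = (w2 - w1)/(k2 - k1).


vg = (w2 - w1) / (k2 - k1)
= (9.7059e+15 - 8.9725e+15) / (9.9639e+07 - 9.6101e+07)
= 7.3340e+14 / 3.5380e+06
= 2.0729e+08 m/s

2.0729e+08


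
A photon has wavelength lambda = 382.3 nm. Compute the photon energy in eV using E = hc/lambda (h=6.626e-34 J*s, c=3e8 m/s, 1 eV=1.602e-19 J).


E = hc / lambda
= (6.626e-34)(3e8) / (382.3e-9)
= 1.9878e-25 / 3.8230e-07
= 5.1996e-19 J
Converting to eV: 5.1996e-19 / 1.602e-19
= 3.2457 eV

3.2457


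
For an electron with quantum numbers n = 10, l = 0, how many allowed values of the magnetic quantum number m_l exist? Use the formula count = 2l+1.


m_l ranges from -l to +l in integer steps
So m_l goes from -0 to +0
Count = 2l + 1 = 2*0 + 1
= 1

1


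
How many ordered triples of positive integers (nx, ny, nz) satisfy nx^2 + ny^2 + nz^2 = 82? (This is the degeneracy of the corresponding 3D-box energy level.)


Enumerate all (nx, ny, nz) with nx^2 + ny^2 + nz^2 = 82:
(3,3,8)
(3,8,3)
(8,3,3)
Total degeneracy = 3

3


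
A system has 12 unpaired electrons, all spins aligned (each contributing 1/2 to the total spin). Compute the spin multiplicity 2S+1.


Total spin S = N * (1/2) = 12 * 0.5 = 6.0
Spin multiplicity = 2S + 1
= 2 * 6.0 + 1
= 13

13


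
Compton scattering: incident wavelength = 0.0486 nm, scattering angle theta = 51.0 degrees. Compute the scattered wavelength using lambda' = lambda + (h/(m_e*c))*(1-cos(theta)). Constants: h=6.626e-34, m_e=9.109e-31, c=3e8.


Compton wavelength: h/(m_e*c) = 2.4247e-12 m
d_lambda = 2.4247e-12 * (1 - cos(51.0 deg))
= 2.4247e-12 * 0.37068
= 8.9879e-13 m = 0.000899 nm
lambda' = 0.0486 + 0.000899
= 0.049499 nm

0.049499


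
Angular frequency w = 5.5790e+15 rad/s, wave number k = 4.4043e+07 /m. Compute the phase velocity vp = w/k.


vp = w / k
= 5.5790e+15 / 4.4043e+07
= 1.2667e+08 m/s

1.2667e+08


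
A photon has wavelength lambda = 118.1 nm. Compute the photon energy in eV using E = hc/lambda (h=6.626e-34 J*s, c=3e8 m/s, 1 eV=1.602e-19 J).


E = hc / lambda
= (6.626e-34)(3e8) / (118.1e-9)
= 1.9878e-25 / 1.1810e-07
= 1.6831e-18 J
Converting to eV: 1.6831e-18 / 1.602e-19
= 10.5066 eV

10.5066


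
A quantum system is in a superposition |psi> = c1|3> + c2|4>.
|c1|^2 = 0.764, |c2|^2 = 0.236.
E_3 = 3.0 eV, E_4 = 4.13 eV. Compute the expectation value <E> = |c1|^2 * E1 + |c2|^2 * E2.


<E> = |c1|^2 * E1 + |c2|^2 * E2
= 0.764 * 3.0 + 0.236 * 4.13
= 2.292 + 0.9747
= 3.2667 eV

3.2667


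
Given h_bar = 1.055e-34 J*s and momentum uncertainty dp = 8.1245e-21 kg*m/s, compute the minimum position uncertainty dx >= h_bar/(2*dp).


dx = h_bar / (2 * dp)
= 1.055e-34 / (2 * 8.1245e-21)
= 1.055e-34 / 1.6249e-20
= 6.4927e-15 m

6.4927e-15


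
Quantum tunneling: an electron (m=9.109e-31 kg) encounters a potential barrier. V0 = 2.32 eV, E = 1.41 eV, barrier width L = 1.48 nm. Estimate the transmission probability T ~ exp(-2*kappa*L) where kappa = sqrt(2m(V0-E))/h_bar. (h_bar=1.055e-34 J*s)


V0 - E = 0.91 eV = 1.4578e-19 J
kappa = sqrt(2 * m * (V0-E)) / h_bar
= sqrt(2 * 9.109e-31 * 1.4578e-19) / 1.055e-34
= 4.8848e+09 /m
2*kappa*L = 2 * 4.8848e+09 * 1.48e-9
= 14.4591
T = exp(-14.4591) = 5.253980e-07

5.253980e-07


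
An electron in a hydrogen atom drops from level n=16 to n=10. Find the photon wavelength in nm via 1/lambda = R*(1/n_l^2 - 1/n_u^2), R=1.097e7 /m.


1/lambda = R * (1/n_l^2 - 1/n_u^2)
= 1.097e7 * (1/10^2 - 1/16^2)
= 1.097e7 * (0.01 - 0.003906)
= 1.097e7 * 0.006094
= 6.6848e+04 /m
lambda = 1 / 6.6848e+04 = 14959.2128 nm

14959.2128


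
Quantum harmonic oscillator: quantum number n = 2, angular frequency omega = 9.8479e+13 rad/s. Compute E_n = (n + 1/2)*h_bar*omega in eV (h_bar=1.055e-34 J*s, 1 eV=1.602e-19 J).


E = (n + 1/2) * h_bar * omega
= (2 + 0.5) * 1.055e-34 * 9.8479e+13
= 2.5 * 1.0390e-20
= 2.5974e-20 J
= 0.1621 eV

0.1621


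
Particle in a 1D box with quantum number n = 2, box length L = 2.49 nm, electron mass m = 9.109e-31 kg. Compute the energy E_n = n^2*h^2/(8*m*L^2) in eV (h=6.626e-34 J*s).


E = n^2 * h^2 / (8 * m * L^2)
= 2^2 * (6.626e-34)^2 / (8 * 9.109e-31 * (2.49e-9)^2)
= 4 * 4.3904e-67 / (8 * 9.109e-31 * 6.2001e-18)
= 3.8869e-20 J
= 0.2426 eV

0.2426


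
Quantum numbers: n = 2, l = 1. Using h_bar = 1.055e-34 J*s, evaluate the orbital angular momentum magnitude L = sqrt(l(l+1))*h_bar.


L = sqrt(l*(l+1)) * h_bar
= sqrt(1 * 2) * 1.055e-34
= sqrt(2) * 1.055e-34
= 1.4142 * 1.055e-34
= 1.4920e-34 J*s

1.4920e-34


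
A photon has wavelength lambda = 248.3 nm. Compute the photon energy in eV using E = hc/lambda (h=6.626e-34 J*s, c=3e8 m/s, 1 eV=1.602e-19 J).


E = hc / lambda
= (6.626e-34)(3e8) / (248.3e-9)
= 1.9878e-25 / 2.4830e-07
= 8.0056e-19 J
Converting to eV: 8.0056e-19 / 1.602e-19
= 4.9973 eV

4.9973


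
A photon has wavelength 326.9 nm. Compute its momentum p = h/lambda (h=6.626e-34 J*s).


p = h / lambda
= 6.626e-34 / (326.9e-9)
= 6.626e-34 / 3.2690e-07
= 2.0269e-27 kg*m/s

2.0269e-27


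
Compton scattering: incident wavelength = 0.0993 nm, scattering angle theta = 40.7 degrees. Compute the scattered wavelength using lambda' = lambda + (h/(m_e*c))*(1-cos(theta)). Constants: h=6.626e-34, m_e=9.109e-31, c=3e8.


Compton wavelength: h/(m_e*c) = 2.4247e-12 m
d_lambda = 2.4247e-12 * (1 - cos(40.7 deg))
= 2.4247e-12 * 0.241866
= 5.8645e-13 m = 0.000586 nm
lambda' = 0.0993 + 0.000586
= 0.099886 nm

0.099886


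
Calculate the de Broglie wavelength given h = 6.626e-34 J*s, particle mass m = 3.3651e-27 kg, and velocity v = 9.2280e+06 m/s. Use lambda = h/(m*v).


lambda = h / (m * v)
= 6.626e-34 / (3.3651e-27 * 9.2280e+06)
= 6.626e-34 / 3.1053e-20
= 2.1338e-14 m

2.1338e-14


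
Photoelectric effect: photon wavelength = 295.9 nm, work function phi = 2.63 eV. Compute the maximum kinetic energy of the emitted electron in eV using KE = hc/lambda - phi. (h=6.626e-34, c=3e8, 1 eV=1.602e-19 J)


E_photon = hc / lambda
= (6.626e-34)(3e8) / (295.9e-9)
= 6.7178e-19 J
= 4.1934 eV
KE = E_photon - phi
= 4.1934 - 2.63
= 1.5634 eV

1.5634


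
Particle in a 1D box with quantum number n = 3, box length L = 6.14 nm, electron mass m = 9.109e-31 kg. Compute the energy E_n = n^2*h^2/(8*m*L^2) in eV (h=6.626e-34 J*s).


E = n^2 * h^2 / (8 * m * L^2)
= 3^2 * (6.626e-34)^2 / (8 * 9.109e-31 * (6.14e-9)^2)
= 9 * 4.3904e-67 / (8 * 9.109e-31 * 3.7700e-17)
= 1.4383e-20 J
= 0.0898 eV

0.0898


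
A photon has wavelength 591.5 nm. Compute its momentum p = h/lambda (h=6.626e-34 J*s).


p = h / lambda
= 6.626e-34 / (591.5e-9)
= 6.626e-34 / 5.9150e-07
= 1.1202e-27 kg*m/s

1.1202e-27


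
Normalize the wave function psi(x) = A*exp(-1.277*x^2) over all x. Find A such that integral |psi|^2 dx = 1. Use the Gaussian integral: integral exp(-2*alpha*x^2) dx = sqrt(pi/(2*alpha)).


integral |psi|^2 dx = A^2 * sqrt(pi/(2*alpha)) = 1
A^2 = sqrt(2*alpha/pi)
= sqrt(2 * 1.277 / pi)
= 0.901645
A = sqrt(0.901645)
= 0.9495

0.9495


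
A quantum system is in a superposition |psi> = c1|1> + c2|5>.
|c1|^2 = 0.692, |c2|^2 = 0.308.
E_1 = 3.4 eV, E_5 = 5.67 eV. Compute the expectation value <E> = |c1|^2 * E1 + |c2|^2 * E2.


<E> = |c1|^2 * E1 + |c2|^2 * E2
= 0.692 * 3.4 + 0.308 * 5.67
= 2.3528 + 1.7464
= 4.0992 eV

4.0992


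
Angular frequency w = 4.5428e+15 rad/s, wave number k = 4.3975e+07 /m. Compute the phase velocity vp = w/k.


vp = w / k
= 4.5428e+15 / 4.3975e+07
= 1.0330e+08 m/s

1.0330e+08


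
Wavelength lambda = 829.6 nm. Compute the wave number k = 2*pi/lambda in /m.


k = 2 * pi / lambda
= 6.2832 / (829.6e-9)
= 6.2832 / 8.2960e-07
= 7.5738e+06 /m

7.5738e+06


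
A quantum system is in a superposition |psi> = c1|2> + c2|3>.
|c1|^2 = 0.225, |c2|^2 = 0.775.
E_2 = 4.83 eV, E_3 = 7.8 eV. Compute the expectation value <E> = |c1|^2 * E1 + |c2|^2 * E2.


<E> = |c1|^2 * E1 + |c2|^2 * E2
= 0.225 * 4.83 + 0.775 * 7.8
= 1.0868 + 6.045
= 7.1318 eV

7.1318


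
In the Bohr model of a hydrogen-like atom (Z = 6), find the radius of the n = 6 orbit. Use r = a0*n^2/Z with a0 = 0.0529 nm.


r = a0 * n^2 / Z
= 0.0529 * 6^2 / 6
= 0.0529 * 36 / 6
= 0.3174 nm

0.3174


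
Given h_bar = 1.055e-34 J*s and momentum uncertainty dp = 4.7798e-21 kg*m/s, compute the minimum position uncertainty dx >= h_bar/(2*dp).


dx = h_bar / (2 * dp)
= 1.055e-34 / (2 * 4.7798e-21)
= 1.055e-34 / 9.5596e-21
= 1.1036e-14 m

1.1036e-14


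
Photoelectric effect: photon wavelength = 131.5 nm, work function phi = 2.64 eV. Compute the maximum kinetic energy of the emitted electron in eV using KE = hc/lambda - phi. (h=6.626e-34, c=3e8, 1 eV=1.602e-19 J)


E_photon = hc / lambda
= (6.626e-34)(3e8) / (131.5e-9)
= 1.5116e-18 J
= 9.4359 eV
KE = E_photon - phi
= 9.4359 - 2.64
= 6.7959 eV

6.7959


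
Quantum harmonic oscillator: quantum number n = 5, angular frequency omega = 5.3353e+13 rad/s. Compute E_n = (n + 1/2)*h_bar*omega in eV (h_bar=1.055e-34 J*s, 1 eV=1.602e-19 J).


E = (n + 1/2) * h_bar * omega
= (5 + 0.5) * 1.055e-34 * 5.3353e+13
= 5.5 * 5.6287e-21
= 3.0958e-20 J
= 0.1932 eV

0.1932


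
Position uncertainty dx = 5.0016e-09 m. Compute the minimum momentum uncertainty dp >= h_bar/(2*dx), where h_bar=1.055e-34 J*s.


dp = h_bar / (2 * dx)
= 1.055e-34 / (2 * 5.0016e-09)
= 1.055e-34 / 1.0003e-08
= 1.0547e-26 kg*m/s

1.0547e-26


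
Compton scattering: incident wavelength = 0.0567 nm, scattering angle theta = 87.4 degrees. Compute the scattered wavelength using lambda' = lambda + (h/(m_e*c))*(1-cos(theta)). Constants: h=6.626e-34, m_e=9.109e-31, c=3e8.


Compton wavelength: h/(m_e*c) = 2.4247e-12 m
d_lambda = 2.4247e-12 * (1 - cos(87.4 deg))
= 2.4247e-12 * 0.954637
= 2.3147e-12 m = 0.002315 nm
lambda' = 0.0567 + 0.002315
= 0.059015 nm

0.059015


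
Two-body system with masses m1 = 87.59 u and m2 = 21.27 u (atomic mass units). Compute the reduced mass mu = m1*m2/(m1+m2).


mu = m1 * m2 / (m1 + m2)
= 87.59 * 21.27 / (87.59 + 21.27)
= 1863.0393 / 108.86
= 17.1141 u

17.1141


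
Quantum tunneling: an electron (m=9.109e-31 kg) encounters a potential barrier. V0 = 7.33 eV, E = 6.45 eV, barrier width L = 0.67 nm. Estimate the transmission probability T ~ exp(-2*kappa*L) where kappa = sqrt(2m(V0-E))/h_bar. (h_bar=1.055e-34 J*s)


V0 - E = 0.88 eV = 1.4098e-19 J
kappa = sqrt(2 * m * (V0-E)) / h_bar
= sqrt(2 * 9.109e-31 * 1.4098e-19) / 1.055e-34
= 4.8036e+09 /m
2*kappa*L = 2 * 4.8036e+09 * 0.67e-9
= 6.4369
T = exp(-6.4369) = 1.601398e-03

1.601398e-03


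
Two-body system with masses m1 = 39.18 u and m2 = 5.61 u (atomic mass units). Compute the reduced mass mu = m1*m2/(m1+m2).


mu = m1 * m2 / (m1 + m2)
= 39.18 * 5.61 / (39.18 + 5.61)
= 219.7998 / 44.79
= 4.9073 u

4.9073


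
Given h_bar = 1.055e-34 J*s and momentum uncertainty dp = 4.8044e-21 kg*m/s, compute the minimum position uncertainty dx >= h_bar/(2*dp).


dx = h_bar / (2 * dp)
= 1.055e-34 / (2 * 4.8044e-21)
= 1.055e-34 / 9.6088e-21
= 1.0980e-14 m

1.0980e-14


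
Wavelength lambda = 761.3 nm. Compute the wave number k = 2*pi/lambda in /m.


k = 2 * pi / lambda
= 6.2832 / (761.3e-9)
= 6.2832 / 7.6130e-07
= 8.2532e+06 /m

8.2532e+06
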